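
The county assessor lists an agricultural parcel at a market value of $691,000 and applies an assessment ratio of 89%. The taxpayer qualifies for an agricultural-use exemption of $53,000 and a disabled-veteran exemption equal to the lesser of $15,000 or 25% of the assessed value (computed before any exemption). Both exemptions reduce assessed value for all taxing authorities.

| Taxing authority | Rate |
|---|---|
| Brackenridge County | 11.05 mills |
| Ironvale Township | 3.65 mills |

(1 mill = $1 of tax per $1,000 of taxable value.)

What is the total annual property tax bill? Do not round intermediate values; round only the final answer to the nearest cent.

Assessed value = $691,000 × 0.89 = $614,990
Disabled-veteran exemption = min($15,000, 25% × $614,990) = min($15,000, $153,747.5) = $15,000 (dollar cap binds)
Taxable value = $614,990 − $53,000 − $15,000 = $546,990
Brackenridge County: $546,990 × 0.01105 = $6,044.2395
Ironvale Township: $546,990 × 0.00365 = $1,996.5135
Total = $8,040.753

$8,040.75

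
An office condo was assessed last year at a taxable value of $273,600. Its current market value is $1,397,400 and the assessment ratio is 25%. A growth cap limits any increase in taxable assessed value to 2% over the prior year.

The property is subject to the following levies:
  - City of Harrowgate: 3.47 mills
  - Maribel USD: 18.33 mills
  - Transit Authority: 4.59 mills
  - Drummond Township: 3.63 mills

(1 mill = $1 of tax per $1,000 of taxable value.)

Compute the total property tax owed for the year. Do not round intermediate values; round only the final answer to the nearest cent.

Uncapped assessed value = $1,397,400 × 0.25 = $349,350
Cap limit = $273,600 × 1.02 = $279,072
Taxable assessed value = min($349,350, $279,072) = $279,072 (cap binds)
City of Harrowgate: $279,072 × 0.00347 = $968.37984
Maribel USD: $279,072 × 0.01833 = $5,115.38976
Transit Authority: $279,072 × 0.00459 = $1,280.94048
Drummond Township: $279,072 × 0.00363 = $1,013.03136
Total = $8,377.74144

$8,377.74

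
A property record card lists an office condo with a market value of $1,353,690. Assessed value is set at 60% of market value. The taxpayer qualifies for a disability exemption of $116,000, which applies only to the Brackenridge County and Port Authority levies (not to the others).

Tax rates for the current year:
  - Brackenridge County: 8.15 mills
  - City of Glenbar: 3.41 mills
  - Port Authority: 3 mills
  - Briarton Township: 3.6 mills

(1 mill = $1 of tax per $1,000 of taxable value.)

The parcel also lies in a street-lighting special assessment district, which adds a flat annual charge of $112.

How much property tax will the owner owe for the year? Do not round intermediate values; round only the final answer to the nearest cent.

Assessed value = $1,353,690 × 0.6 = $812,214
Brackenridge County: ($812,214 − $116,000) × 0.00815 = $696,214 × 0.00815 = $5,674.1441
City of Glenbar: $812,214 × 0.00341 = $2,769.64974
Port Authority: ($812,214 − $116,000) × 0.003 = $696,214 × 0.003 = $2,088.642
Briarton Township: $812,214 × 0.0036 = $2,923.9704
Levies subtotal = $13,456.40624
Total = $13,456.40624 + $112 = $13,568.40624

$13,568.41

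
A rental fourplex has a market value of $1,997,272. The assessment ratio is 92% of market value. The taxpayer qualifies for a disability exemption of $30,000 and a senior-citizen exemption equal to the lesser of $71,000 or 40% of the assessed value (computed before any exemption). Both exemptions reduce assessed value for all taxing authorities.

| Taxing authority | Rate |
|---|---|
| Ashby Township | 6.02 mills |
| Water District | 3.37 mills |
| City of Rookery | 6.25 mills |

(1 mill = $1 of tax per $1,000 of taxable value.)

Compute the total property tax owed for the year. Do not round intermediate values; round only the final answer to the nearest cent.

Assessed value = $1,997,272 × 0.92 = $1,837,490.24
Senior-citizen exemption = min($71,000, 40% × $1,837,490.24) = min($71,000, $734,996.096) = $71,000 (dollar cap binds)
Taxable value = $1,837,490.24 − $30,000 − $71,000 = $1,736,490.24
Ashby Township: $1,736,490.24 × 0.00602 = $10,453.6712448
Water District: $1,736,490.24 × 0.00337 = $5,851.9721088
City of Rookery: $1,736,490.24 × 0.00625 = $10,853.064
Total = $27,158.7073536

$27,158.71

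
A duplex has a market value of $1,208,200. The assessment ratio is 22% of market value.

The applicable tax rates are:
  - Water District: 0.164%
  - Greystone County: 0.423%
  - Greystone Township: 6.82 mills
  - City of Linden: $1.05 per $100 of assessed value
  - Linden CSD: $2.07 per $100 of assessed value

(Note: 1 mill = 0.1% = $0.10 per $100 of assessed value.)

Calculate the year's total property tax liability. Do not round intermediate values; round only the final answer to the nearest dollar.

Assessed value = $1,208,200 × 0.22 = $265,804
Water District: $265,804 × 0.00164 = $435.91856
Greystone County: $265,804 × 0.00423 = $1,124.35092
Greystone Township: $265,804 × 0.00682 = $1,812.78328
City of Linden: $265,804 × 0.0105 = $2,790.942
Linden CSD: $265,804 × 0.0207 = $5,502.1428
Total = $11,666.13756

$11,666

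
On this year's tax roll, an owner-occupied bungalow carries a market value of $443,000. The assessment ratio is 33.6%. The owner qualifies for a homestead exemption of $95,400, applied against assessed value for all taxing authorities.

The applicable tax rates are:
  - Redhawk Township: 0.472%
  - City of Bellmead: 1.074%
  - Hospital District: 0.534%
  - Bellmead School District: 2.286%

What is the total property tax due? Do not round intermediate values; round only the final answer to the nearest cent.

$2,333.54

Assessed value = $443,000 × 0.336 = $148,848
Taxable value = $148,848 − $95,400 = $53,448
Redhawk Township: $53,448 × 0.00472 = $252.27456
City of Bellmead: $53,448 × 0.01074 = $574.03152
Hospital District: $53,448 × 0.00534 = $285.41232
Bellmead School District: $53,448 × 0.02286 = $1,221.82128
Total = $252.27456 + $574.03152 + $285.41232 + $1,221.82128 = $2,333.53968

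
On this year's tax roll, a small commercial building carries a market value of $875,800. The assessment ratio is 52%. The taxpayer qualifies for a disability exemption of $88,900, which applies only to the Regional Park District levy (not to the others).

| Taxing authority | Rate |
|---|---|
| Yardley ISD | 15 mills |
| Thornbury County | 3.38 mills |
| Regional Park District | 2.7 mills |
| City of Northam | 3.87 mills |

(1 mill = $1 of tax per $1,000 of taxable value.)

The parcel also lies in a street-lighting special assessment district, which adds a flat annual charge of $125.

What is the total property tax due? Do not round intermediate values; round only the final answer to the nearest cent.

Assessed value = $875,800 × 0.52 = $455,416
Yardley ISD: $455,416 × 0.015 = $6,831.24
Thornbury County: $455,416 × 0.00338 = $1,539.30608
Regional Park District: ($455,416 − $88,900) × 0.0027 = $366,516 × 0.0027 = $989.5932
City of Northam: $455,416 × 0.00387 = $1,762.45992
Levies subtotal = $11,122.5992
Total = $11,122.5992 + $125 = $11,247.5992

$11,247.60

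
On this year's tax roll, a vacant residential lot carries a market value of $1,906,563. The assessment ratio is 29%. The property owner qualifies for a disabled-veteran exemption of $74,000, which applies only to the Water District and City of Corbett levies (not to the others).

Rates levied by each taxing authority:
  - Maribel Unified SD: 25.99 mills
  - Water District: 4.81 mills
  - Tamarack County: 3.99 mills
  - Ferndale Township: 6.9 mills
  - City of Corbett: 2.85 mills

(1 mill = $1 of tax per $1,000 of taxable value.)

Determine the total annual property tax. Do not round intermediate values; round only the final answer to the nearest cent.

Assessed value = $1,906,563 × 0.29 = $552,903.27
Maribel Unified SD: $552,903.27 × 0.02599 = $14,369.9559873
Water District: ($552,903.27 − $74,000) × 0.00481 = $478,903.27 × 0.00481 = $2,303.5247287
Tamarack County: $552,903.27 × 0.00399 = $2,206.0840473
Ferndale Township: $552,903.27 × 0.0069 = $3,815.032563
City of Corbett: ($552,903.27 − $74,000) × 0.00285 = $478,903.27 × 0.00285 = $1,364.8743195
Total = $24,059.4716458

$24,059.47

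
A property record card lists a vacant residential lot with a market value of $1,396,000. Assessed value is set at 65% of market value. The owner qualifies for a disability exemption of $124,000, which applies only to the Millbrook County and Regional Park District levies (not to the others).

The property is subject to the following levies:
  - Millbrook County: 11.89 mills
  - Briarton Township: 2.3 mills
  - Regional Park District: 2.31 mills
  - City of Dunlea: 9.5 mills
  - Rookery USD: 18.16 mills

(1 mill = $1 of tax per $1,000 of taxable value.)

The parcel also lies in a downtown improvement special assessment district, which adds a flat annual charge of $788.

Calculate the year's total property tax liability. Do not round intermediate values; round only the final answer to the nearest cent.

$39,097.98

Assessed value = $1,396,000 × 0.65 = $907,400
Millbrook County: ($907,400 − $124,000) × 0.01189 = $783,400 × 0.01189 = $9,314.626
Briarton Township: $907,400 × 0.0023 = $2,087.02
Regional Park District: ($907,400 − $124,000) × 0.00231 = $783,400 × 0.00231 = $1,809.654
City of Dunlea: $907,400 × 0.0095 = $8,620.3
Rookery USD: $907,400 × 0.01816 = $16,478.384
Levies subtotal = $38,309.984
Total = $38,309.984 + $788 = $39,097.984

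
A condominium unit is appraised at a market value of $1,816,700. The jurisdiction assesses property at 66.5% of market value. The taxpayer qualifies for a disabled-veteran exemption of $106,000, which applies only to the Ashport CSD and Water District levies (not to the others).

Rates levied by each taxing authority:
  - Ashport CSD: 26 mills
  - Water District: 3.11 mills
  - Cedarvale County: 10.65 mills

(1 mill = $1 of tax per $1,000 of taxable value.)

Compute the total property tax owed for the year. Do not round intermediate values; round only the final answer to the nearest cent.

Assessed value = $1,816,700 × 0.665 = $1,208,105.5
Ashport CSD: ($1,208,105.5 − $106,000) × 0.026 = $1,102,105.5 × 0.026 = $28,654.743
Water District: ($1,208,105.5 − $106,000) × 0.00311 = $1,102,105.5 × 0.00311 = $3,427.548105
Cedarvale County: $1,208,105.5 × 0.01065 = $12,866.323575
Total = $44,948.61468

$44,948.61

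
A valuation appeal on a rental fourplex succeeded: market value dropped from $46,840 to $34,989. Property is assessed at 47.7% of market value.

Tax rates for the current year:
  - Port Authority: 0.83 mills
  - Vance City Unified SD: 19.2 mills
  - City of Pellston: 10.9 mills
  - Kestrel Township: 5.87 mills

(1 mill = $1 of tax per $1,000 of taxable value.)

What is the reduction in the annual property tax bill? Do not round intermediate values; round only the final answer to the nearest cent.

$208.03

Old assessed value = $46,840 × 0.477 = $22,342.68
New assessed value = $34,989 × 0.477 = $16,689.753
Combined rate = 0.00083 + 0.0192 + 0.0109 + 0.00587 = 0.0368
Old tax = $22,342.68 × 0.0368 = $822.210624
New tax = $16,689.753 × 0.0368 = $614.1829104
Reduction = $822.210624 − $614.1829104 = $208.0277136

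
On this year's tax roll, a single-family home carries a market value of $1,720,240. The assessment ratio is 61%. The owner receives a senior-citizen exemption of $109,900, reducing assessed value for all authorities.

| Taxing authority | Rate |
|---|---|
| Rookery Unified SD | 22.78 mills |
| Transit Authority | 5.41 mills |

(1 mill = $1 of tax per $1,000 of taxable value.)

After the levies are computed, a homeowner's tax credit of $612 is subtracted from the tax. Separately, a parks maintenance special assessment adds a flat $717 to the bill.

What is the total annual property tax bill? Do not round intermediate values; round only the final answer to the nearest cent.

$26,587.99

Assessed value = $1,720,240 × 0.61 = $1,049,346.4
Taxable value = $1,049,346.4 − $109,900 = $939,446.4
Rookery Unified SD: $939,446.4 × 0.02278 = $21,400.588992
Transit Authority: $939,446.4 × 0.00541 = $5,082.405024
Levies subtotal = $26,482.994016
After credit = $26,482.994016 − $612 = $25,870.994016
Total = $25,870.994016 + $717 = $26,587.994016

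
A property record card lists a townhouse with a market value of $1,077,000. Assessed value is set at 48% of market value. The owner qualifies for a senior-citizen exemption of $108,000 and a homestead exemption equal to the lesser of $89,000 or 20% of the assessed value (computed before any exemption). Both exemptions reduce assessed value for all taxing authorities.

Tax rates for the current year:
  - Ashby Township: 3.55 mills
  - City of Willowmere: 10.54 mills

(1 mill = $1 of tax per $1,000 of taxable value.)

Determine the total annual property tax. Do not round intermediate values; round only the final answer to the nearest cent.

$4,508.24

Assessed value = $1,077,000 × 0.48 = $516,960
Homestead exemption = min($89,000, 20% × $516,960) = min($89,000, $103,392) = $89,000 (dollar cap binds)
Taxable value = $516,960 − $108,000 − $89,000 = $319,960
Ashby Township: $319,960 × 0.00355 = $1,135.858
City of Willowmere: $319,960 × 0.01054 = $3,372.3784
Total = $4,508.2364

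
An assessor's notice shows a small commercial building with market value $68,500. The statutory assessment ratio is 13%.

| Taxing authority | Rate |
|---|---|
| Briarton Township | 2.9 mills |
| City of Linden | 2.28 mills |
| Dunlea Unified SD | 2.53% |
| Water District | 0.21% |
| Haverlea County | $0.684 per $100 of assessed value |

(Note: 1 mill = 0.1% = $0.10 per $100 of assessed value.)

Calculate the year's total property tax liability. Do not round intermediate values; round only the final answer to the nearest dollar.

$351

Assessed value = $68,500 × 0.13 = $8,905
Briarton Township: $8,905 × 0.0029 = $25.8245
City of Linden: $8,905 × 0.00228 = $20.3034
Dunlea Unified SD: $8,905 × 0.0253 = $225.2965
Water District: $8,905 × 0.0021 = $18.7005
Haverlea County: $8,905 × 0.00684 = $60.9102
Total = $351.0351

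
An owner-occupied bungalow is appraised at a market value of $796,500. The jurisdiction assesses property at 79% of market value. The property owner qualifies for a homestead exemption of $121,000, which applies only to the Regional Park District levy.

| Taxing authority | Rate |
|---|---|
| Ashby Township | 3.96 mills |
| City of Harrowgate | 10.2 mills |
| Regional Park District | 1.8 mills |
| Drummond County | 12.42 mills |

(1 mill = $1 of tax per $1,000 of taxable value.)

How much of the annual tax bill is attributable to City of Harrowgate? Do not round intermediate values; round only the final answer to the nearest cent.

Assessed value = $796,500 × 0.79 = $629,235
City of Harrowgate taxable value = $629,235 (exemption does not apply)
City of Harrowgate levy = $629,235 × 0.0102 = $6,418.197

$6,418.20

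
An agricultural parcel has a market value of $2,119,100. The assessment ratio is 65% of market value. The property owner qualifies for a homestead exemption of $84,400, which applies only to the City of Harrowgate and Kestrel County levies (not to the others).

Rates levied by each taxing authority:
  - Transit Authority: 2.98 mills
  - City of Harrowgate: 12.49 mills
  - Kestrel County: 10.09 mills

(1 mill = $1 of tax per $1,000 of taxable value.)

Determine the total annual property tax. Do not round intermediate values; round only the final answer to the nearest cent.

Assessed value = $2,119,100 × 0.65 = $1,377,415
Transit Authority: $1,377,415 × 0.00298 = $4,104.6967
City of Harrowgate: ($1,377,415 − $84,400) × 0.01249 = $1,293,015 × 0.01249 = $16,149.75735
Kestrel County: ($1,377,415 − $84,400) × 0.01009 = $1,293,015 × 0.01009 = $13,046.52135
Total = $33,300.9754

$33,300.98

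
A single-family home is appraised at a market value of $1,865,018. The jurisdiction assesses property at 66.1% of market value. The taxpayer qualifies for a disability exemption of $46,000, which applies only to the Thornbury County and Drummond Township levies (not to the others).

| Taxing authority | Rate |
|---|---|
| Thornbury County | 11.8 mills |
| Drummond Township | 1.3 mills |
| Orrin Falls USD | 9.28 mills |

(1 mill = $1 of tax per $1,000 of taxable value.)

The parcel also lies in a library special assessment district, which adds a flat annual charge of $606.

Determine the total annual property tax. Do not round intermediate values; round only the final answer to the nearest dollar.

$27,593

Assessed value = $1,865,018 × 0.661 = $1,232,776.898
Thornbury County: ($1,232,776.898 − $46,000) × 0.0118 = $1,186,776.898 × 0.0118 = $14,003.9673964
Drummond Township: ($1,232,776.898 − $46,000) × 0.0013 = $1,186,776.898 × 0.0013 = $1,542.8099674
Orrin Falls USD: $1,232,776.898 × 0.00928 = $11,440.16961344
Levies subtotal = $26,986.94697724
Total = $26,986.94697724 + $606 = $27,592.94697724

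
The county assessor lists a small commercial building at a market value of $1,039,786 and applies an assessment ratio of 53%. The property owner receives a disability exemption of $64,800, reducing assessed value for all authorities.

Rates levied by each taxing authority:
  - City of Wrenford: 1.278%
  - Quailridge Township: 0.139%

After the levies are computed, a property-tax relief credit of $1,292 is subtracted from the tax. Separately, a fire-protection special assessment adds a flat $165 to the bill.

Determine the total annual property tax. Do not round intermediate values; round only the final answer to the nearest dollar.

Assessed value = $1,039,786 × 0.53 = $551,086.58
Taxable value = $551,086.58 − $64,800 = $486,286.58
City of Wrenford: $486,286.58 × 0.01278 = $6,214.7424924
Quailridge Township: $486,286.58 × 0.00139 = $675.9383462
Levies subtotal = $6,890.6808386
After credit = $6,890.6808386 − $1,292 = $5,598.6808386
Total = $5,598.6808386 + $165 = $5,763.6808386

$5,764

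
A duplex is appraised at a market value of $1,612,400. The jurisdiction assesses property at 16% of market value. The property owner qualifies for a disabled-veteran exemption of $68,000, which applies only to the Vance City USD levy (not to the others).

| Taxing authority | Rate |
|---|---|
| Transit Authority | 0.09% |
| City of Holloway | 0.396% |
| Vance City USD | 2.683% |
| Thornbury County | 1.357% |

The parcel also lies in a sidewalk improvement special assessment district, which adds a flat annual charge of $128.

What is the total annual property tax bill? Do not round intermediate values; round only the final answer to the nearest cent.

Assessed value = $1,612,400 × 0.16 = $257,984
Transit Authority: $257,984 × 0.0009 = $232.1856
City of Holloway: $257,984 × 0.00396 = $1,021.61664
Vance City USD: ($257,984 − $68,000) × 0.02683 = $189,984 × 0.02683 = $5,097.27072
Thornbury County: $257,984 × 0.01357 = $3,500.84288
Levies subtotal = $9,851.91584
Total = $9,851.91584 + $128 = $9,979.91584

$9,979.92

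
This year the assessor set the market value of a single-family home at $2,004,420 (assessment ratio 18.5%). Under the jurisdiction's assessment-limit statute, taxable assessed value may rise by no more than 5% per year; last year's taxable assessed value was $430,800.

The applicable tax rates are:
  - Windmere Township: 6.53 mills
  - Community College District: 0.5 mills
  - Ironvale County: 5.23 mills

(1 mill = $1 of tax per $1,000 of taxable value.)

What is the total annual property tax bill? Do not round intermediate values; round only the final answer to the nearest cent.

Uncapped assessed value = $2,004,420 × 0.185 = $370,817.7
Cap limit = $430,800 × 1.05 = $452,340
Taxable assessed value = min($370,817.7, $452,340) = $370,817.7 (cap does not bind)
Windmere Township: $370,817.7 × 0.00653 = $2,421.439581
Community College District: $370,817.7 × 0.0005 = $185.40885
Ironvale County: $370,817.7 × 0.00523 = $1,939.376571
Total = $4,546.225002

$4,546.23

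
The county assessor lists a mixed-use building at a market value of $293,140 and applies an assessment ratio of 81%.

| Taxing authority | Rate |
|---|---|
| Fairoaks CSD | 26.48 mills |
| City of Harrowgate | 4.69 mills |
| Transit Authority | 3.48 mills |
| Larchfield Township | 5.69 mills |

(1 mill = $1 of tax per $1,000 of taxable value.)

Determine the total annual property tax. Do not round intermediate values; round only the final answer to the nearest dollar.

Assessed value = $293,140 × 0.81 = $237,443.4
Fairoaks CSD: $237,443.4 × 0.02648 = $6,287.501232
City of Harrowgate: $237,443.4 × 0.00469 = $1,113.609546
Transit Authority: $237,443.4 × 0.00348 = $826.303032
Larchfield Township: $237,443.4 × 0.00569 = $1,351.052946
Total = $6,287.501232 + $1,113.609546 + $826.303032 + $1,351.052946 = $9,578.466756

$9,578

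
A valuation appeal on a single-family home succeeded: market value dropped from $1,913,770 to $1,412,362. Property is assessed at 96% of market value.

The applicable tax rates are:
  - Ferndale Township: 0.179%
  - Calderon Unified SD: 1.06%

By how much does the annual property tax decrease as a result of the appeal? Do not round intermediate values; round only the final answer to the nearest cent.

Old assessed value = $1,913,770 × 0.96 = $1,837,219.2
New assessed value = $1,412,362 × 0.96 = $1,355,867.52
Combined rate = 0.00179 + 0.0106 = 0.01239
Old tax = $1,837,219.2 × 0.01239 = $22,763.145888
New tax = $1,355,867.52 × 0.01239 = $16,799.1985728
Reduction = $22,763.145888 − $16,799.1985728 = $5,963.9473152

$5,963.95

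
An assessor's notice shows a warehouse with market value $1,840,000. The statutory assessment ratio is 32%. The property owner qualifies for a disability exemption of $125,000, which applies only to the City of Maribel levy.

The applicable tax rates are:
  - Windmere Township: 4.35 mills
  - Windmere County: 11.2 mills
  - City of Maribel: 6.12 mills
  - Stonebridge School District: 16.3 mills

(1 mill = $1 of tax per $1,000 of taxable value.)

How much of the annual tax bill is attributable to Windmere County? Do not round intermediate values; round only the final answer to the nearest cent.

$6,594.56

Assessed value = $1,840,000 × 0.32 = $588,800
Windmere County taxable value = $588,800 (exemption does not apply)
Windmere County levy = $588,800 × 0.0112 = $6,594.56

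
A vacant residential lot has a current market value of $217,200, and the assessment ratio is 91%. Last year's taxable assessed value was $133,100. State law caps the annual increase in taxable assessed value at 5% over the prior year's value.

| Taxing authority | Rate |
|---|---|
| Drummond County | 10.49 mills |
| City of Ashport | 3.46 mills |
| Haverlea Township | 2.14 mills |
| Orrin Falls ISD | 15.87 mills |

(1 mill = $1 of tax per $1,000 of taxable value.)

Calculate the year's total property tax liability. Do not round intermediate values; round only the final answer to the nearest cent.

$4,466.57

Uncapped assessed value = $217,200 × 0.91 = $197,652
Cap limit = $133,100 × 1.05 = $139,755
Taxable assessed value = min($197,652, $139,755) = $139,755 (cap binds)
Drummond County: $139,755 × 0.01049 = $1,466.02995
City of Ashport: $139,755 × 0.00346 = $483.5523
Haverlea Township: $139,755 × 0.00214 = $299.0757
Orrin Falls ISD: $139,755 × 0.01587 = $2,217.91185
Total = $4,466.5698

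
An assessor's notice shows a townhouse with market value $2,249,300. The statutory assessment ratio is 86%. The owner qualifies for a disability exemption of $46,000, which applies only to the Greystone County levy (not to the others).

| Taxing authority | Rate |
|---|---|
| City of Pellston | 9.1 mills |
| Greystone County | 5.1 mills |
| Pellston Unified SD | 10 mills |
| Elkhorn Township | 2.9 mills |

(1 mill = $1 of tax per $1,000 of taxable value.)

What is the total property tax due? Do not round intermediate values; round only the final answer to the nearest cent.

$52,187.59

Assessed value = $2,249,300 × 0.86 = $1,934,398
City of Pellston: $1,934,398 × 0.0091 = $17,603.0218
Greystone County: ($1,934,398 − $46,000) × 0.0051 = $1,888,398 × 0.0051 = $9,630.8298
Pellston Unified SD: $1,934,398 × 0.01 = $19,343.98
Elkhorn Township: $1,934,398 × 0.0029 = $5,609.7542
Total = $52,187.5858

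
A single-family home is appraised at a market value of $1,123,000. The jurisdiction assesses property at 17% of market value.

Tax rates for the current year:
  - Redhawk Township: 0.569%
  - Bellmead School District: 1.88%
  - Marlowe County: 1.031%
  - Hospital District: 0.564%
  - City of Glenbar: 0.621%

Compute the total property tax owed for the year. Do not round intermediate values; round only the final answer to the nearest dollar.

Assessed value = $1,123,000 × 0.17 = $190,910
Redhawk Township: $190,910 × 0.00569 = $1,086.2779
Bellmead School District: $190,910 × 0.0188 = $3,589.108
Marlowe County: $190,910 × 0.01031 = $1,968.2821
Hospital District: $190,910 × 0.00564 = $1,076.7324
City of Glenbar: $190,910 × 0.00621 = $1,185.5511
Total = $1,086.2779 + $3,589.108 + $1,968.2821 + $1,076.7324 + $1,185.5511 = $8,905.9515

$8,906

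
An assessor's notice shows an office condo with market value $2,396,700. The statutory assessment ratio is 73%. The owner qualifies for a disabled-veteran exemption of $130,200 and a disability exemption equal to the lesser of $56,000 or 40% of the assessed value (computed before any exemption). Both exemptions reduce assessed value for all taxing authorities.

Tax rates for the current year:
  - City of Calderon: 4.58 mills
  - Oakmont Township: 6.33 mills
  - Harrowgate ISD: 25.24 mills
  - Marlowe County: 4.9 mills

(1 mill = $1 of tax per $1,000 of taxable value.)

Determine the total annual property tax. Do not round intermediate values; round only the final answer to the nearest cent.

Assessed value = $2,396,700 × 0.73 = $1,749,591
Disability exemption = min($56,000, 40% × $1,749,591) = min($56,000, $699,836.4) = $56,000 (dollar cap binds)
Taxable value = $1,749,591 − $130,200 − $56,000 = $1,563,391
City of Calderon: $1,563,391 × 0.00458 = $7,160.33078
Oakmont Township: $1,563,391 × 0.00633 = $9,896.26503
Harrowgate ISD: $1,563,391 × 0.02524 = $39,459.98884
Marlowe County: $1,563,391 × 0.0049 = $7,660.6159
Total = $64,177.20055

$64,177.20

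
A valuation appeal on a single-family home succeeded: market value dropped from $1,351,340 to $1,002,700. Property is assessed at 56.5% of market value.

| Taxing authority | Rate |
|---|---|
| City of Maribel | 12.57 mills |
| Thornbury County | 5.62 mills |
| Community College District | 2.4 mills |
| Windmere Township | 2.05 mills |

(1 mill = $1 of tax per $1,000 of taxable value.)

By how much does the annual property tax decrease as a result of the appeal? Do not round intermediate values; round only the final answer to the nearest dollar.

$4,460

Old assessed value = $1,351,340 × 0.565 = $763,507.1
New assessed value = $1,002,700 × 0.565 = $566,525.5
Combined rate = 0.01257 + 0.00562 + 0.0024 + 0.00205 = 0.02264
Old tax = $763,507.1 × 0.02264 = $17,285.800744
New tax = $566,525.5 × 0.02264 = $12,826.13732
Reduction = $17,285.800744 − $12,826.13732 = $4,459.663424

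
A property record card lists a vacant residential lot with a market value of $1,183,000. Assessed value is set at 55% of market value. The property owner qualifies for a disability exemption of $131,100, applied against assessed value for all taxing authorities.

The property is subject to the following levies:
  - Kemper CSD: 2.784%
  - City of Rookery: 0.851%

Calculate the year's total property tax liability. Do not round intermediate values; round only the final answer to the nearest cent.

$18,885.64

Assessed value = $1,183,000 × 0.55 = $650,650
Taxable value = $650,650 − $131,100 = $519,550
Kemper CSD: $519,550 × 0.02784 = $14,464.272
City of Rookery: $519,550 × 0.00851 = $4,421.3705
Total = $14,464.272 + $4,421.3705 = $18,885.6425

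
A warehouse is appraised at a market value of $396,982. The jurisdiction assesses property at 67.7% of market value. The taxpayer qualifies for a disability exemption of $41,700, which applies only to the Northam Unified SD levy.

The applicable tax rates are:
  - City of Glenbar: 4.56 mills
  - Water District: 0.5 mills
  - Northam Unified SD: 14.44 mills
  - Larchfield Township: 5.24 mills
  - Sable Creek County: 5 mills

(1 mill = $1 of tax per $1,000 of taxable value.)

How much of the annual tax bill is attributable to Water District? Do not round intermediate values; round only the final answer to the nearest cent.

$134.38

Assessed value = $396,982 × 0.677 = $268,756.814
Water District taxable value = $268,756.814 (exemption does not apply)
Water District levy = $268,756.814 × 0.0005 = $134.378407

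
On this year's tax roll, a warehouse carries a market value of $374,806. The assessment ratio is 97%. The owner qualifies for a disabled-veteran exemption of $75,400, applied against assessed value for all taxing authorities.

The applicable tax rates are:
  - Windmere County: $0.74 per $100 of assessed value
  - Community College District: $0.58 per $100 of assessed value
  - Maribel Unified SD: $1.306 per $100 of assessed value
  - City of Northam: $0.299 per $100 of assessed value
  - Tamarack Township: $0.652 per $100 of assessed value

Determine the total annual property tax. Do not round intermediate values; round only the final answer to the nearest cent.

Assessed value = $374,806 × 0.97 = $363,561.82
Taxable value = $363,561.82 − $75,400 = $288,161.82
Windmere County: $288,161.82 × 0.0074 = $2,132.397468
Community College District: $288,161.82 × 0.0058 = $1,671.338556
Maribel Unified SD: $288,161.82 × 0.01306 = $3,763.3933692
City of Northam: $288,161.82 × 0.00299 = $861.6038418
Tamarack Township: $288,161.82 × 0.00652 = $1,878.8150664
Total = $2,132.397468 + $1,671.338556 + $3,763.3933692 + $861.6038418 + $1,878.8150664 = $10,307.5483014

$10,307.55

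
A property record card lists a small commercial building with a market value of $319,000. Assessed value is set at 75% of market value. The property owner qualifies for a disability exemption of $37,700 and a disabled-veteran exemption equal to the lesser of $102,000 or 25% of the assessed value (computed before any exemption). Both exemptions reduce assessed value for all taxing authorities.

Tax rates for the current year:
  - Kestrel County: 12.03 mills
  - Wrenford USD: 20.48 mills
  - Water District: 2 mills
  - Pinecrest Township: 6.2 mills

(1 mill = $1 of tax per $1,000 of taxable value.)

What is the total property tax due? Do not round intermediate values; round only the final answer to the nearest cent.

Assessed value = $319,000 × 0.75 = $239,250
Disabled-veteran exemption = min($102,000, 25% × $239,250) = min($102,000, $59,812.5) = $59,812.5 (percentage binds)
Taxable value = $239,250 − $37,700 − $59,812.5 = $141,737.5
Kestrel County: $141,737.5 × 0.01203 = $1,705.102125
Wrenford USD: $141,737.5 × 0.02048 = $2,902.784
Water District: $141,737.5 × 0.002 = $283.475
Pinecrest Township: $141,737.5 × 0.0062 = $878.7725
Total = $5,770.133625

$5,770.13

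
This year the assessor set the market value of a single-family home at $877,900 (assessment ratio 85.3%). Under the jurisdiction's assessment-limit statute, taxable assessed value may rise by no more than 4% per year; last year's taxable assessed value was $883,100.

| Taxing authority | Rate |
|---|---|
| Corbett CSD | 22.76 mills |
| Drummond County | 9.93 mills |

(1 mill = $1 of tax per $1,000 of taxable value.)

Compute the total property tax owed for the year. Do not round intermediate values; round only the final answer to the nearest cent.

$24,479.86

Uncapped assessed value = $877,900 × 0.853 = $748,848.7
Cap limit = $883,100 × 1.04 = $918,424
Taxable assessed value = min($748,848.7, $918,424) = $748,848.7 (cap does not bind)
Corbett CSD: $748,848.7 × 0.02276 = $17,043.796412
Drummond County: $748,848.7 × 0.00993 = $7,436.067591
Total = $24,479.864003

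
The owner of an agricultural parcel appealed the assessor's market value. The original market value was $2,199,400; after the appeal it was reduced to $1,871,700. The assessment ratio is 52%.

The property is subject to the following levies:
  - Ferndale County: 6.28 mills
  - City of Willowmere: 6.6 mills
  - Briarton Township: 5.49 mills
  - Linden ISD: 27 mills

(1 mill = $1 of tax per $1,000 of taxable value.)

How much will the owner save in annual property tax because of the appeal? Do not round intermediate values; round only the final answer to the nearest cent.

Old assessed value = $2,199,400 × 0.52 = $1,143,688
New assessed value = $1,871,700 × 0.52 = $973,284
Combined rate = 0.00628 + 0.0066 + 0.00549 + 0.027 = 0.04537
Old tax = $1,143,688 × 0.04537 = $51,889.12456
New tax = $973,284 × 0.04537 = $44,157.89508
Reduction = $51,889.12456 − $44,157.89508 = $7,731.22948

$7,731.23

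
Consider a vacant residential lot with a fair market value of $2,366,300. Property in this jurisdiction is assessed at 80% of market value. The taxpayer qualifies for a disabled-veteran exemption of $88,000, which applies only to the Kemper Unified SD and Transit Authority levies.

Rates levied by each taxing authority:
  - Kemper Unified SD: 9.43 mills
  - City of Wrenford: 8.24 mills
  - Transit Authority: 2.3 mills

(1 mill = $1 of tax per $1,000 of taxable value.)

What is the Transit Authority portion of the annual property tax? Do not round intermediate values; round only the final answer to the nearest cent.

$4,151.59

Assessed value = $2,366,300 × 0.8 = $1,893,040
Transit Authority taxable value = $1,893,040 − $88,000 = $1,805,040
Transit Authority levy = $1,805,040 × 0.0023 = $4,151.592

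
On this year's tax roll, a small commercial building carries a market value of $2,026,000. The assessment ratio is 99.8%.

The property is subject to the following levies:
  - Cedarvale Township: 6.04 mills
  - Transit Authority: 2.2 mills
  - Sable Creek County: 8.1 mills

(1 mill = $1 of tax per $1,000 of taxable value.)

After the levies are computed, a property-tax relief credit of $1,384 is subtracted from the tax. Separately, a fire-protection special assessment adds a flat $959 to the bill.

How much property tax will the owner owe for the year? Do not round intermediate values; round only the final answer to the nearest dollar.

$32,614

Assessed value = $2,026,000 × 0.998 = $2,021,948
Cedarvale Township: $2,021,948 × 0.00604 = $12,212.56592
Transit Authority: $2,021,948 × 0.0022 = $4,448.2856
Sable Creek County: $2,021,948 × 0.0081 = $16,377.7788
Levies subtotal = $33,038.63032
After credit = $33,038.63032 − $1,384 = $31,654.63032
Total = $31,654.63032 + $959 = $32,613.63032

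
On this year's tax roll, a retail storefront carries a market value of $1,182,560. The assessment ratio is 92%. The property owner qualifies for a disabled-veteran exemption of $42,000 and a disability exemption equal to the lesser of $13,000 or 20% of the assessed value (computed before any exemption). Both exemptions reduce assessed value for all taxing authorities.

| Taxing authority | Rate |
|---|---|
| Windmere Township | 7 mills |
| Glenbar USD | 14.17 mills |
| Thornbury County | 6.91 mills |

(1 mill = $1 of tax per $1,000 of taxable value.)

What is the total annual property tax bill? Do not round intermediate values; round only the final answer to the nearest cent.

Assessed value = $1,182,560 × 0.92 = $1,087,955.2
Disability exemption = min($13,000, 20% × $1,087,955.2) = min($13,000, $217,591.04) = $13,000 (dollar cap binds)
Taxable value = $1,087,955.2 − $42,000 − $13,000 = $1,032,955.2
Windmere Township: $1,032,955.2 × 0.007 = $7,230.6864
Glenbar USD: $1,032,955.2 × 0.01417 = $14,636.975184
Thornbury County: $1,032,955.2 × 0.00691 = $7,137.720432
Total = $29,005.382016

$29,005.38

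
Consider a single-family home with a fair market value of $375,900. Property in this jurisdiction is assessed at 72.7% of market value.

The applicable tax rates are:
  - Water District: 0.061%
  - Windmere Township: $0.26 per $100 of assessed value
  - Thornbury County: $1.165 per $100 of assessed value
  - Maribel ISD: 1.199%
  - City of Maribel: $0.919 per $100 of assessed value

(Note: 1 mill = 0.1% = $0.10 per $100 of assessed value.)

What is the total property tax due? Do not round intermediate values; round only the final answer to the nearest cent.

Assessed value = $375,900 × 0.727 = $273,279.3
Water District: $273,279.3 × 0.00061 = $166.700373
Windmere Township: $273,279.3 × 0.0026 = $710.52618
Thornbury County: $273,279.3 × 0.01165 = $3,183.703845
Maribel ISD: $273,279.3 × 0.01199 = $3,276.618807
City of Maribel: $273,279.3 × 0.00919 = $2,511.436767
Total = $9,848.985972

$9,848.99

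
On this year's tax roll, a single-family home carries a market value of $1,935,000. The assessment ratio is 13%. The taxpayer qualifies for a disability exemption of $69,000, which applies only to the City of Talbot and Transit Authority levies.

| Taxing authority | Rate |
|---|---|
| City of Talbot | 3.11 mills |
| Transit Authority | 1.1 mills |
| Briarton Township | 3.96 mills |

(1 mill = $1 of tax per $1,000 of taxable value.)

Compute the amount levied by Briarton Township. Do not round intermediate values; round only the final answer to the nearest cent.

Assessed value = $1,935,000 × 0.13 = $251,550
Briarton Township taxable value = $251,550 (exemption does not apply)
Briarton Township levy = $251,550 × 0.00396 = $996.138

$996.14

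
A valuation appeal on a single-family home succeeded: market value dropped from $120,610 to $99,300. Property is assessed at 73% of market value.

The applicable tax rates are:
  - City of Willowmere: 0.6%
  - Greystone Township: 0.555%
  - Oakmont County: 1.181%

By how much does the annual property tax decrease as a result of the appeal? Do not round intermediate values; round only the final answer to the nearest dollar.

$363

Old assessed value = $120,610 × 0.73 = $88,045.3
New assessed value = $99,300 × 0.73 = $72,489
Combined rate = 0.006 + 0.00555 + 0.01181 = 0.02336
Old tax = $88,045.3 × 0.02336 = $2,056.738208
New tax = $72,489 × 0.02336 = $1,693.34304
Reduction = $2,056.738208 − $1,693.34304 = $363.395168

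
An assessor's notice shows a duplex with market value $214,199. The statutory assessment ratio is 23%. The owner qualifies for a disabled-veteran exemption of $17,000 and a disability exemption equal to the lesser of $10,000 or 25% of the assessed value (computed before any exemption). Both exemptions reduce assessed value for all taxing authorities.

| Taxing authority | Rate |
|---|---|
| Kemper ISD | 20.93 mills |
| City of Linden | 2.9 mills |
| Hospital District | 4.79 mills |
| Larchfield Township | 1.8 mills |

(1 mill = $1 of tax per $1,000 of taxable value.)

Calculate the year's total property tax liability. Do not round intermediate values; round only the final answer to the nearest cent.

$677.32

Assessed value = $214,199 × 0.23 = $49,265.77
Disability exemption = min($10,000, 25% × $49,265.77) = min($10,000, $12,316.4425) = $10,000 (dollar cap binds)
Taxable value = $49,265.77 − $17,000 − $10,000 = $22,265.77
Kemper ISD: $22,265.77 × 0.02093 = $466.0225661
City of Linden: $22,265.77 × 0.0029 = $64.570733
Hospital District: $22,265.77 × 0.00479 = $106.6530383
Larchfield Township: $22,265.77 × 0.0018 = $40.078386
Total = $677.3247234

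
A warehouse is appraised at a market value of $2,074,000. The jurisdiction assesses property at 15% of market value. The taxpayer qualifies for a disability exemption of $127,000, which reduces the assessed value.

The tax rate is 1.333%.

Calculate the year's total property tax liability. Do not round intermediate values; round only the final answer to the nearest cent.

Assessed value = $2,074,000 × 0.15 = $311,100
Taxable value = $311,100 − $127,000 = $184,100
Tax = $184,100 × 0.01333 = $2,454.053

$2,454.05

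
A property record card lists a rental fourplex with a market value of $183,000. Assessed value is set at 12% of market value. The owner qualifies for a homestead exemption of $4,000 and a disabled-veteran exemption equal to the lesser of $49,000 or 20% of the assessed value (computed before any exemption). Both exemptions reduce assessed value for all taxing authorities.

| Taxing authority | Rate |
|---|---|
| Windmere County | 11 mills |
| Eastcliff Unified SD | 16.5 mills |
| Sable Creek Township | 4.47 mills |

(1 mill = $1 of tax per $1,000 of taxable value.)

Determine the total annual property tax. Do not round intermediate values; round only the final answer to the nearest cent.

$433.77

Assessed value = $183,000 × 0.12 = $21,960
Disabled-veteran exemption = min($49,000, 20% × $21,960) = min($49,000, $4,392) = $4,392 (percentage binds)
Taxable value = $21,960 − $4,000 − $4,392 = $13,568
Windmere County: $13,568 × 0.011 = $149.248
Eastcliff Unified SD: $13,568 × 0.0165 = $223.872
Sable Creek Township: $13,568 × 0.00447 = $60.64896
Total = $433.76896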